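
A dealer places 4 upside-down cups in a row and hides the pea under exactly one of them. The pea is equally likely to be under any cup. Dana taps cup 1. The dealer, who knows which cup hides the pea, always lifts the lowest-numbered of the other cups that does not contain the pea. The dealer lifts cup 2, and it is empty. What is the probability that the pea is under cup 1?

Apply Bayes' rule, conditioning on where the pea actually is.
If it is under any of cups 1, 3, and 4 (prior 1/4 each): cup 2 is the lowest-numbered option available, probability 1; weight (1/4)·1 = 1/4 each.
If it is under cup 2 (prior 1/4): the dealer opened cup 2, so this case is ruled out; weight (1/4)·0 = 0.
The weights sum to 3/4.
So P(the pea under cup 1 | the dealer opened cup 2) = (1/4) / (3/4) = 1/3.

1/3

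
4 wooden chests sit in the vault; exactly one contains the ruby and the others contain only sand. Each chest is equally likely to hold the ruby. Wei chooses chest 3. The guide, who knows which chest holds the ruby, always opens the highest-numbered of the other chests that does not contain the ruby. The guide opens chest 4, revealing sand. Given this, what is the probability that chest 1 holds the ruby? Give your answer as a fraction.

1/3

Consider each possible location of the ruby in turn.
If it is in any of chests 1, 2, and 3 (prior 1/4 each): chest 4 is the highest-numbered option available, probability 1; weight (1/4)·1 = 1/4 each.
If it is in chest 4 (prior 1/4): the guide opened chest 4, so this case is ruled out; weight (1/4)·0 = 0.
The weights sum to 3/4.
So P(the ruby in chest 1 | the guide opened chest 4) = (1/4) / (3/4) = 1/3.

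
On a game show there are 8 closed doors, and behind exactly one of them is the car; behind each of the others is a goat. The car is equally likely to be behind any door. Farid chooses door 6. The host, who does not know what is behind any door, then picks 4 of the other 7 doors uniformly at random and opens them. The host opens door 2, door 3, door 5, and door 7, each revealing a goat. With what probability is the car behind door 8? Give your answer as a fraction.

1/4

Consider each possible location of the car in turn.
If it is behind any of doors 1, 4, 6, and 8 (prior 1/8 each): the host picks exactly this set with probability 1/35 regardless, and none is the prize; weight (1/8)·(1/35) = 1/280 each.
If it is behind any of doors 2, 3, 5, and 7 (prior 1/8 each): that door was opened and seen not to hold the prize — ruled out; weight (1/8)·0 = 0 each.
The weights sum to 1/70.
So P(the car behind door 8 | the host opened door 2, door 3, door 5, and door 7) = (1/280) / (1/70) = 1/4.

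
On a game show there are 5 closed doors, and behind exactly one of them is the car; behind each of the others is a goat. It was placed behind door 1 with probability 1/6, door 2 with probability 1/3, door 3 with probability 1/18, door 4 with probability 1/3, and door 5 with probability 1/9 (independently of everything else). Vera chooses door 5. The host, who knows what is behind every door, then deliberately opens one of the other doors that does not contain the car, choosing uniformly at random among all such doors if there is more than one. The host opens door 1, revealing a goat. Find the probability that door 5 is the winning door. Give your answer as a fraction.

3/29

Apply Bayes' rule, conditioning on where the car actually is.
If it is behind door 1 (prior 1/6): the host opened door 1, so this case is ruled out; weight (1/6)·0 = 0.
If it is behind either of doors 2 and 4 (prior 1/3 each): the host has 3 equally likely choices, so probability 1/3; weight (1/3)·(1/3) = 1/9 each.
If it is behind door 3 (prior 1/18): the host has 3 equally likely choices, so probability 1/3; weight (1/18)·(1/3) = 1/54.
If it is behind door 5 (prior 1/9): the host has 4 equally likely choices, so probability 1/4; weight (1/9)·(1/4) = 1/36.
The weights sum to 29/108.
So P(the car behind door 5 | the host opened door 1) = (1/36) / (29/108) = 3/29.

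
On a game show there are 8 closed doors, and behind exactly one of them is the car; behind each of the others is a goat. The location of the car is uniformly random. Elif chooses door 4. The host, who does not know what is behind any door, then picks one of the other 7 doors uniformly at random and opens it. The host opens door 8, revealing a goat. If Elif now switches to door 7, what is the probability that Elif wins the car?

1/7

Condition on the true location of the car.
If it is behind any of doors 1, 2, 3, 4, 5, 6, and 7 (prior 1/8 each): the host picks door 8 with probability 1/7 regardless, and it is not the prize; weight (1/8)·(1/7) = 1/56 each.
If it is behind door 8 (prior 1/8): the host opened door 8, so this case is ruled out; weight (1/8)·0 = 0.
The weights sum to 1/8.
So P(the car behind door 7 | the host opened door 8) = (1/56) / (1/8) = 1/7.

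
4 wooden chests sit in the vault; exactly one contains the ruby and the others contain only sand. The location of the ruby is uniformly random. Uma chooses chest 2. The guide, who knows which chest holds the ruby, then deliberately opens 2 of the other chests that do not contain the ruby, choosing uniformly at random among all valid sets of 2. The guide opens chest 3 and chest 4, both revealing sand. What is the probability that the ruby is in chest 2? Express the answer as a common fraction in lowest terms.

1/4

Condition on the true location of the ruby.
If it is in chest 1 (prior 1/4): the guide has no choice, probability 1; weight (1/4)·1 = 1/4.
If it is in chest 2 (prior 1/4): the guide has 3 equally likely choices, so probability 1/3; weight (1/4)·(1/3) = 1/12.
If it is in either of chests 3 and 4 (prior 1/4 each): that chest was opened and seen not to hold the prize — ruled out; weight (1/4)·0 = 0 each.
The weights sum to 1/3.
So P(the ruby in chest 2 | the guide opened chest 3 and chest 4) = (1/12) / (1/3) = 1/4.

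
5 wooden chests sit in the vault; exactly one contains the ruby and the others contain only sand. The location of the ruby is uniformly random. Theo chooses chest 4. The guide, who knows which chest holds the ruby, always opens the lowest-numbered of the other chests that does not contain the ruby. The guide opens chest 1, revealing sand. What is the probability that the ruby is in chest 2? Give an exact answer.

Apply Bayes' rule, conditioning on where the ruby actually is.
If it is in chest 1 (prior 1/5): the guide opened chest 1, so this case is ruled out; weight (1/5)·0 = 0.
If it is in any of chests 2, 3, 4, and 5 (prior 1/5 each): chest 1 is the lowest-numbered option available, probability 1; weight (1/5)·1 = 1/5 each.
The weights sum to 4/5.
So P(the ruby in chest 2 | the guide opened chest 1) = (1/5) / (4/5) = 1/4.

1/4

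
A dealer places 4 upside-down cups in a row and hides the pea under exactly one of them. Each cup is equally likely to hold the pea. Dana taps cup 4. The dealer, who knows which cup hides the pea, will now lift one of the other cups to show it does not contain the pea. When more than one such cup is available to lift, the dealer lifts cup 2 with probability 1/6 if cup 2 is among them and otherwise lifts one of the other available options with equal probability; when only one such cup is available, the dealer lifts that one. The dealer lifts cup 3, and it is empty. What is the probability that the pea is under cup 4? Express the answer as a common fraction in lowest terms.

5/21

Consider each possible location of the pea in turn.
If it is under cup 1 (prior 1/4): cup 2 is available but not opened, probability 5/6; weight (1/4)·(5/6) = 5/24.
If it is under cup 2 (prior 1/4): cup 2 holds the prize so is unavailable; the dealer chooses uniformly among the 2 others, probability 1/2; weight (1/4)·(1/2) = 1/8.
If it is under cup 3 (prior 1/4): the dealer opened cup 3, so this case is ruled out; weight (1/4)·0 = 0.
If it is under cup 4 (prior 1/4): cup 2 is available but not opened; cup 3 gets probability (1 − 1/6)/2 = 5/12; weight (1/4)·(5/12) = 5/48.
The weights sum to 7/16.
So P(the pea under cup 4 | the dealer opened cup 3) = (5/48) / (7/16) = 5/21.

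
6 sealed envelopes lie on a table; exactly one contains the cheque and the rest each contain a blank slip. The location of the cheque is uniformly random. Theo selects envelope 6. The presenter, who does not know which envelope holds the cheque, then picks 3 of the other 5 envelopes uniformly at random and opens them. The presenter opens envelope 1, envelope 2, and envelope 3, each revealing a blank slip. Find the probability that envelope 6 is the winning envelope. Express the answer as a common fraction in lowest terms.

Apply Bayes' rule, conditioning on where the cheque actually is.
If it is in any of envelopes 1, 2, and 3 (prior 1/6 each): that envelope was opened and seen not to hold the prize — ruled out; weight (1/6)·0 = 0 each.
If it is in any of envelopes 4, 5, and 6 (prior 1/6 each): the presenter picks exactly this set with probability 1/10 regardless, and none is the prize; weight (1/6)·(1/10) = 1/60 each.
The weights sum to 1/20.
So P(the cheque in envelope 6 | the presenter opened envelope 1, envelope 2, and envelope 3) = (1/60) / (1/20) = 1/3.

1/3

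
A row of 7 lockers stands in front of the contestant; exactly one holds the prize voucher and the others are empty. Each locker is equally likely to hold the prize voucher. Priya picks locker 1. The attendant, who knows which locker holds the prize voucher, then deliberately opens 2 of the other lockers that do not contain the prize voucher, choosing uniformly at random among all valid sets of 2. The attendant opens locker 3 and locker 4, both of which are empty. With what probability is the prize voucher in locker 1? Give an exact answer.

1/7

Consider each possible location of the prize voucher in turn.
If it is in locker 1 (prior 1/7): the attendant has 15 equally likely choices, so probability 1/15; weight (1/7)·(1/15) = 1/105.
If it is in any of lockers 2, 5, 6, and 7 (prior 1/7 each): the attendant has 10 equally likely choices, so probability 1/10; weight (1/7)·(1/10) = 1/70 each.
If it is in either of lockers 3 and 4 (prior 1/7 each): that locker was opened and seen not to hold the prize — ruled out; weight (1/7)·0 = 0 each.
The weights sum to 1/15.
So P(the prize voucher in locker 1 | the attendant opened locker 3 and locker 4) = (1/105) / (1/15) = 1/7.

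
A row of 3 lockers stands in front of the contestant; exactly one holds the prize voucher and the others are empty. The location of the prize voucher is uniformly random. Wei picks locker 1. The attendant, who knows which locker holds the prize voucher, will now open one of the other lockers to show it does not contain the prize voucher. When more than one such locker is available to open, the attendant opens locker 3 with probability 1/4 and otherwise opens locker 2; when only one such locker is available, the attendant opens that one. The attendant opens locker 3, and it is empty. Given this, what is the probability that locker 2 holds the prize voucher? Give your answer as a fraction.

4/5

Apply Bayes' rule, conditioning on where the prize voucher actually is.
If it is in locker 1 (prior 1/3): locker 3 is available, opened with probability 1/4; weight (1/3)·(1/4) = 1/12.
If it is in locker 2 (prior 1/3): only locker 3 is available, probability 1; weight (1/3)·1 = 1/3.
If it is in locker 3 (prior 1/3): the attendant opened locker 3, so this case is ruled out; weight (1/3)·0 = 0.
The weights sum to 5/12.
So P(the prize voucher in locker 2 | the attendant opened locker 3) = (1/3) / (5/12) = 4/5.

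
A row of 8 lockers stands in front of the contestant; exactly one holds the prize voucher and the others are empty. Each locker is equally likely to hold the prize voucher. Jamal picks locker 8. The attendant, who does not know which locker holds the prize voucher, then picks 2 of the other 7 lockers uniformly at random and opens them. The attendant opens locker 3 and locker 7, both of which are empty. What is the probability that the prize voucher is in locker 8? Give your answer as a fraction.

1/6

Apply Bayes' rule, conditioning on where the prize voucher actually is.
If it is in any of lockers 1, 2, 4, 5, 6, and 8 (prior 1/8 each): the attendant picks exactly this set with probability 1/21 regardless, and none is the prize; weight (1/8)·(1/21) = 1/168 each.
If it is in either of lockers 3 and 7 (prior 1/8 each): that locker was opened and seen not to hold the prize — ruled out; weight (1/8)·0 = 0 each.
The weights sum to 1/28.
So P(the prize voucher in locker 8 | the attendant opened locker 3 and locker 7) = (1/168) / (1/28) = 1/6.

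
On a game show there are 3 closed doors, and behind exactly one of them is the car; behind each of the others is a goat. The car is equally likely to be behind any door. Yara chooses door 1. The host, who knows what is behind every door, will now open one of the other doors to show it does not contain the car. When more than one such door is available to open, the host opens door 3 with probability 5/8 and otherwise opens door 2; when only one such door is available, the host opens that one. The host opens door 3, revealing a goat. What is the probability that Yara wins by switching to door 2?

Consider each possible location of the car in turn.
If it is behind door 1 (prior 1/3): door 3 is available, opened with probability 5/8; weight (1/3)·(5/8) = 5/24.
If it is behind door 2 (prior 1/3): only door 3 is available, probability 1; weight (1/3)·1 = 1/3.
If it is behind door 3 (prior 1/3): the host opened door 3, so this case is ruled out; weight (1/3)·0 = 0.
The weights sum to 13/24.
So P(the car behind door 2 | the host opened door 3) = (1/3) / (13/24) = 8/13.

8/13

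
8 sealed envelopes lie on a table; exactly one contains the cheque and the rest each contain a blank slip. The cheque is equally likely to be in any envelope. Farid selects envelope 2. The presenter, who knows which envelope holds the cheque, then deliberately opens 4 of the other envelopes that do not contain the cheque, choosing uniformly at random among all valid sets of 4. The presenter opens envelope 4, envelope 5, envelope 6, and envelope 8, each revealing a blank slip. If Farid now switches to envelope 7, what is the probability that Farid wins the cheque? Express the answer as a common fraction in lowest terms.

Apply Bayes' rule, conditioning on where the cheque actually is.
If it is in any of envelopes 1, 3, and 7 (prior 1/8 each): the presenter has 15 equally likely choices, so probability 1/15; weight (1/8)·(1/15) = 1/120 each.
If it is in envelope 2 (prior 1/8): the presenter has 35 equally likely choices, so probability 1/35; weight (1/8)·(1/35) = 1/280.
If it is in any of envelopes 4, 5, 6, and 8 (prior 1/8 each): that envelope was opened and seen not to hold the prize — ruled out; weight (1/8)·0 = 0 each.
The weights sum to 1/35.
So P(the cheque in envelope 7 | the presenter opened envelope 4, envelope 5, envelope 6, and envelope 8) = (1/120) / (1/35) = 7/24.

7/24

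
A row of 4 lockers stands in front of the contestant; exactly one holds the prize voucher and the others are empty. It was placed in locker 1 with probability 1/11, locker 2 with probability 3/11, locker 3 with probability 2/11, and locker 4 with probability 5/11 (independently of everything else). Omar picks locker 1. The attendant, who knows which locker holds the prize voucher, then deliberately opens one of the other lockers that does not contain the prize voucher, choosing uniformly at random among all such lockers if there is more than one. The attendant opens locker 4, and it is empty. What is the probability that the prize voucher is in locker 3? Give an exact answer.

Apply Bayes' rule, conditioning on where the prize voucher actually is.
If it is in locker 1 (prior 1/11): the attendant has 3 equally likely choices, so probability 1/3; weight (1/11)·(1/3) = 1/33.
If it is in locker 2 (prior 3/11): the attendant has 2 equally likely choices, so probability 1/2; weight (3/11)·(1/2) = 3/22.
If it is in locker 3 (prior 2/11): the attendant has 2 equally likely choices, so probability 1/2; weight (2/11)·(1/2) = 1/11.
If it is in locker 4 (prior 5/11): the attendant opened locker 4, so this case is ruled out; weight (5/11)·0 = 0.
The weights sum to 17/66.
So P(the prize voucher in locker 3 | the attendant opened locker 4) = (1/11) / (17/66) = 6/17.

6/17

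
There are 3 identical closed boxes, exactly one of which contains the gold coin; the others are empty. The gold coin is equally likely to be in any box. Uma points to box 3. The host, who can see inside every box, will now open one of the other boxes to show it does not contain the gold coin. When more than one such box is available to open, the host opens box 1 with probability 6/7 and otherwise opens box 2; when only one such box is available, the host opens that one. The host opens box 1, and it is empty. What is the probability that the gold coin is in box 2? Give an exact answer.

7/13

Consider each possible location of the gold coin in turn.
If it is in box 1 (prior 1/3): the host opened box 1, so this case is ruled out; weight (1/3)·0 = 0.
If it is in box 2 (prior 1/3): only box 1 is available, probability 1; weight (1/3)·1 = 1/3.
If it is in box 3 (prior 1/3): box 1 is available, opened with probability 6/7; weight (1/3)·(6/7) = 2/7.
The weights sum to 13/21.
So P(the gold coin in box 2 | the host opened box 1) = (1/3) / (13/21) = 7/13.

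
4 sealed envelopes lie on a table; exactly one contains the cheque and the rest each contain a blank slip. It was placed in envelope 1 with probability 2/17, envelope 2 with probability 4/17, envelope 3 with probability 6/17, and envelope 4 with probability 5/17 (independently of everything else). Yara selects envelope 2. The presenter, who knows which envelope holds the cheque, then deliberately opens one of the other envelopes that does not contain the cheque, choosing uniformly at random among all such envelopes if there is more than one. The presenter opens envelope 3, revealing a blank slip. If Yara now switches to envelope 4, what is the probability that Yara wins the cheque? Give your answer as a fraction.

Condition on the true location of the cheque.
If it is in envelope 1 (prior 2/17): the presenter has 2 equally likely choices, so probability 1/2; weight (2/17)·(1/2) = 1/17.
If it is in envelope 2 (prior 4/17): the presenter has 3 equally likely choices, so probability 1/3; weight (4/17)·(1/3) = 4/51.
If it is in envelope 3 (prior 6/17): the presenter opened envelope 3, so this case is ruled out; weight (6/17)·0 = 0.
If it is in envelope 4 (prior 5/17): the presenter has 2 equally likely choices, so probability 1/2; weight (5/17)·(1/2) = 5/34.
The weights sum to 29/102.
So P(the cheque in envelope 4 | the presenter opened envelope 3) = (5/34) / (29/102) = 15/29.

15/29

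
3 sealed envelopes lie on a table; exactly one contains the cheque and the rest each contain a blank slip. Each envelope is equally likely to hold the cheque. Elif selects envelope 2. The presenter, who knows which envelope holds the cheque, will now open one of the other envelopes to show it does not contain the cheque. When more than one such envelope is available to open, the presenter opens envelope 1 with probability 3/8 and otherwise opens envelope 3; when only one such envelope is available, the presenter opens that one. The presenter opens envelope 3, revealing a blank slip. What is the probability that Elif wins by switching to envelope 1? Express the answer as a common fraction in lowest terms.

Apply Bayes' rule, conditioning on where the cheque actually is.
If it is in envelope 1 (prior 1/3): only envelope 3 is available, probability 1; weight (1/3)·1 = 1/3.
If it is in envelope 2 (prior 1/3): envelope 1 is available but not opened, probability 5/8; weight (1/3)·(5/8) = 5/24.
If it is in envelope 3 (prior 1/3): the presenter opened envelope 3, so this case is ruled out; weight (1/3)·0 = 0.
The weights sum to 13/24.
So P(the cheque in envelope 1 | the presenter opened envelope 3) = (1/3) / (13/24) = 8/13.

8/13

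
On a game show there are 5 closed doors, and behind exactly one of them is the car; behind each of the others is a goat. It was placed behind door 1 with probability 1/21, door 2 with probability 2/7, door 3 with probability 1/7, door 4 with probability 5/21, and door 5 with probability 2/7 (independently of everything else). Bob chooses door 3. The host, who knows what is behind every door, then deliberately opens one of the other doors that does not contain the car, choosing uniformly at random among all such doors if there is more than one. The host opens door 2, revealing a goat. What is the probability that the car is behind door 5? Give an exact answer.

Apply Bayes' rule, conditioning on where the car actually is.
If it is behind door 1 (prior 1/21): the host has 3 equally likely choices, so probability 1/3; weight (1/21)·(1/3) = 1/63.
If it is behind door 2 (prior 2/7): the host opened door 2, so this case is ruled out; weight (2/7)·0 = 0.
If it is behind door 3 (prior 1/7): the host has 4 equally likely choices, so probability 1/4; weight (1/7)·(1/4) = 1/28.
If it is behind door 4 (prior 5/21): the host has 3 equally likely choices, so probability 1/3; weight (5/21)·(1/3) = 5/63.
If it is behind door 5 (prior 2/7): the host has 3 equally likely choices, so probability 1/3; weight (2/7)·(1/3) = 2/21.
The weights sum to 19/84.
So P(the car behind door 5 | the host opened door 2) = (2/21) / (19/84) = 8/19.

8/19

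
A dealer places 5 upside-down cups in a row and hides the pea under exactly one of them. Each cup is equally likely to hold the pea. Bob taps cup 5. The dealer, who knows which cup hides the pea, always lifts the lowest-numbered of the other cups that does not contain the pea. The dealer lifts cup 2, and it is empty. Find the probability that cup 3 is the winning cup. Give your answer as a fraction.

Apply Bayes' rule, conditioning on where the pea actually is.
If it is under cup 1 (prior 1/5): cup 2 is the lowest-numbered option available, probability 1; weight (1/5)·1 = 1/5.
If it is under cup 2 (prior 1/5): the dealer opened cup 2, so this case is ruled out; weight (1/5)·0 = 0.
If it is under any of cups 3, 4, and 5 (prior 1/5 each): the dealer would have opened cup 1 instead, probability 0; weight (1/5)·0 = 0 each.
The weights sum to 1/5.
So P(the pea under cup 3 | the dealer opened cup 2) = 0 / (1/5) = 0.

0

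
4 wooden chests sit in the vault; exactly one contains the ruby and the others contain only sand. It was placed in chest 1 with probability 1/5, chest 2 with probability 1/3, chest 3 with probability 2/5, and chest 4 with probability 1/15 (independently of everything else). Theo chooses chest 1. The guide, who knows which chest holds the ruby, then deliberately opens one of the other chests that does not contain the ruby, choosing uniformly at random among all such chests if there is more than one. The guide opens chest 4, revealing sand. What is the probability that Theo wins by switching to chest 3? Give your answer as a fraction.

6/13

Condition on the true location of the ruby.
If it is in chest 1 (prior 1/5): the guide has 3 equally likely choices, so probability 1/3; weight (1/5)·(1/3) = 1/15.
If it is in chest 2 (prior 1/3): the guide has 2 equally likely choices, so probability 1/2; weight (1/3)·(1/2) = 1/6.
If it is in chest 3 (prior 2/5): the guide has 2 equally likely choices, so probability 1/2; weight (2/5)·(1/2) = 1/5.
If it is in chest 4 (prior 1/15): the guide opened chest 4, so this case is ruled out; weight (1/15)·0 = 0.
The weights sum to 13/30.
So P(the ruby in chest 3 | the guide opened chest 4) = (1/5) / (13/30) = 6/13.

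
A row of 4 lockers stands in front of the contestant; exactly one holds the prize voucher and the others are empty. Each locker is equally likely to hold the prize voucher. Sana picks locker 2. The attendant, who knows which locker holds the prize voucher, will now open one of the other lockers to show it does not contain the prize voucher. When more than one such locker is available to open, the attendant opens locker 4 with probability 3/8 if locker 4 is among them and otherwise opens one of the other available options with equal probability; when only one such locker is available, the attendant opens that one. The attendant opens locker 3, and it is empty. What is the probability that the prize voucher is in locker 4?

Condition on the true location of the prize voucher.
If it is in locker 1 (prior 1/4): locker 4 is available but not opened, probability 5/8; weight (1/4)·(5/8) = 5/32.
If it is in locker 2 (prior 1/4): locker 4 is available but not opened; locker 3 gets probability (1 − 3/8)/2 = 5/16; weight (1/4)·(5/16) = 5/64.
If it is in locker 3 (prior 1/4): the attendant opened locker 3, so this case is ruled out; weight (1/4)·0 = 0.
If it is in locker 4 (prior 1/4): locker 4 holds the prize so is unavailable; the attendant chooses uniformly among the 2 others, probability 1/2; weight (1/4)·(1/2) = 1/8.
The weights sum to 23/64.
So P(the prize voucher in locker 4 | the attendant opened locker 3) = (1/8) / (23/64) = 8/23.

8/23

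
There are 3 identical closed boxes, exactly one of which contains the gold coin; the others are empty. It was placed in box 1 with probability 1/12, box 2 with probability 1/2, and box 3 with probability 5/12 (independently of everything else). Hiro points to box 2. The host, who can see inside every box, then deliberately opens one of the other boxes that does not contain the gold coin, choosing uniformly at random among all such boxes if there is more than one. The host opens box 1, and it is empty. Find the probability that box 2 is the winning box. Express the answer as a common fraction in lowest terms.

Condition on the true location of the gold coin.
If it is in box 1 (prior 1/12): the host opened box 1, so this case is ruled out; weight (1/12)·0 = 0.
If it is in box 2 (prior 1/2): the host has 2 equally likely choices, so probability 1/2; weight (1/2)·(1/2) = 1/4.
If it is in box 3 (prior 5/12): the host has no choice, probability 1; weight (5/12)·1 = 5/12.
The weights sum to 2/3.
So P(the gold coin in box 2 | the host opened box 1) = (1/4) / (2/3) = 3/8.

3/8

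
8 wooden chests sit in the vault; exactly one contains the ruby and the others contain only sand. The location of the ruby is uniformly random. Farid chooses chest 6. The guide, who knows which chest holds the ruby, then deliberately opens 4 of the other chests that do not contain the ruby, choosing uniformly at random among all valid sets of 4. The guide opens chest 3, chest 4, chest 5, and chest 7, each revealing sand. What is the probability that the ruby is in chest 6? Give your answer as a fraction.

Apply Bayes' rule, conditioning on where the ruby actually is.
If it is in any of chests 1, 2, and 8 (prior 1/8 each): the guide has 15 equally likely choices, so probability 1/15; weight (1/8)·(1/15) = 1/120 each.
If it is in any of chests 3, 4, 5, and 7 (prior 1/8 each): that chest was opened and seen not to hold the prize — ruled out; weight (1/8)·0 = 0 each.
If it is in chest 6 (prior 1/8): the guide has 35 equally likely choices, so probability 1/35; weight (1/8)·(1/35) = 1/280.
The weights sum to 1/35.
So P(the ruby in chest 6 | the guide opened chest 3, chest 4, chest 5, and chest 7) = (1/280) / (1/35) = 1/8.

1/8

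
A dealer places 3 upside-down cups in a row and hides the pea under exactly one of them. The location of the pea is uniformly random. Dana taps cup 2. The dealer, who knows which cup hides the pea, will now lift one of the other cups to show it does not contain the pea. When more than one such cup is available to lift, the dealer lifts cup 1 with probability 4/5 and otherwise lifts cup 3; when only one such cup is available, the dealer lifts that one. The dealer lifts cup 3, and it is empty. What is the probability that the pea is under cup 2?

Apply Bayes' rule, conditioning on where the pea actually is.
If it is under cup 1 (prior 1/3): only cup 3 is available, probability 1; weight (1/3)·1 = 1/3.
If it is under cup 2 (prior 1/3): cup 1 is available but not opened, probability 1/5; weight (1/3)·(1/5) = 1/15.
If it is under cup 3 (prior 1/3): the dealer opened cup 3, so this case is ruled out; weight (1/3)·0 = 0.
The weights sum to 2/5.
So P(the pea under cup 2 | the dealer opened cup 3) = (1/15) / (2/5) = 1/6.

1/6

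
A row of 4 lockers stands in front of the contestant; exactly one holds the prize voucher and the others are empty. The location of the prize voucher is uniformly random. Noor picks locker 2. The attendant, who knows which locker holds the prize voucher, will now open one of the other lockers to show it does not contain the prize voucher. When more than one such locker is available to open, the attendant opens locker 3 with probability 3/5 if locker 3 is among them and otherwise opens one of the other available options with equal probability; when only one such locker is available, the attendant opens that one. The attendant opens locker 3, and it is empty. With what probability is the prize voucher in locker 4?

Condition on the true location of the prize voucher.
If it is in any of lockers 1, 2, and 4 (prior 1/4 each): locker 3 is available, opened with probability 3/5; weight (1/4)·(3/5) = 3/20 each.
If it is in locker 3 (prior 1/4): the attendant opened locker 3, so this case is ruled out; weight (1/4)·0 = 0.
The weights sum to 9/20.
So P(the prize voucher in locker 4 | the attendant opened locker 3) = (3/20) / (9/20) = 1/3.

1/3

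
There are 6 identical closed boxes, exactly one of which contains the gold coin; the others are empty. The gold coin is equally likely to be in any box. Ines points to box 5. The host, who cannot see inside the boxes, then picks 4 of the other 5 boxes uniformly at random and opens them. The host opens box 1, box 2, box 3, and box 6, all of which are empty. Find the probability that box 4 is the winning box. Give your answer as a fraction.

Apply Bayes' rule, conditioning on where the gold coin actually is.
If it is in any of boxes 1, 2, 3, and 6 (prior 1/6 each): that box was opened and seen not to hold the prize — ruled out; weight (1/6)·0 = 0 each.
If it is in either of boxes 4 and 5 (prior 1/6 each): the host picks exactly this set with probability 1/5 regardless, and none is the prize; weight (1/6)·(1/5) = 1/30 each.
The weights sum to 1/15.
So P(the gold coin in box 4 | the host opened box 1, box 2, box 3, and box 6) = (1/30) / (1/15) = 1/2.

1/2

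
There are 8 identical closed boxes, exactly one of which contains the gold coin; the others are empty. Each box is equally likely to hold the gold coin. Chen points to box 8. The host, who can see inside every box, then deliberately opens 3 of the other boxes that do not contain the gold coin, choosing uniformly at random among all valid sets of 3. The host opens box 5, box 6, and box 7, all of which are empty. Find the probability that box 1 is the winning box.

7/32

Consider each possible location of the gold coin in turn.
If it is in any of boxes 1, 2, 3, and 4 (prior 1/8 each): the host has 20 equally likely choices, so probability 1/20; weight (1/8)·(1/20) = 1/160 each.
If it is in any of boxes 5, 6, and 7 (prior 1/8 each): that box was opened and seen not to hold the prize — ruled out; weight (1/8)·0 = 0 each.
If it is in box 8 (prior 1/8): the host has 35 equally likely choices, so probability 1/35; weight (1/8)·(1/35) = 1/280.
The weights sum to 1/35.
So P(the gold coin in box 1 | the host opened box 5, box 6, and box 7) = (1/160) / (1/35) = 7/32.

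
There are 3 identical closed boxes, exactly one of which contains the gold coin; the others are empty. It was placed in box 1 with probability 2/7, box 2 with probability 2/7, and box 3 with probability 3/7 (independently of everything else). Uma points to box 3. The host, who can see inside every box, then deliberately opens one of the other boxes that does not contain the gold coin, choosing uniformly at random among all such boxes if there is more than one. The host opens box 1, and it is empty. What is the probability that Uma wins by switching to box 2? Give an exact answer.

Apply Bayes' rule, conditioning on where the gold coin actually is.
If it is in box 1 (prior 2/7): the host opened box 1, so this case is ruled out; weight (2/7)·0 = 0.
If it is in box 2 (prior 2/7): the host has no choice, probability 1; weight (2/7)·1 = 2/7.
If it is in box 3 (prior 3/7): the host has 2 equally likely choices, so probability 1/2; weight (3/7)·(1/2) = 3/14.
The weights sum to 1/2.
So P(the gold coin in box 2 | the host opened box 1) = (2/7) / (1/2) = 4/7.

4/7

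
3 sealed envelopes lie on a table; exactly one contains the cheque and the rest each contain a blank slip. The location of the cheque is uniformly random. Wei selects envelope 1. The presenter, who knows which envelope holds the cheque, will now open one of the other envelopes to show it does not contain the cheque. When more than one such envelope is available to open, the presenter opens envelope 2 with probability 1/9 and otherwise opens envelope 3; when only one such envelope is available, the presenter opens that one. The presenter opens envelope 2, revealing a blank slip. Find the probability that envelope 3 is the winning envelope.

9/10

Apply Bayes' rule, conditioning on where the cheque actually is.
If it is in envelope 1 (prior 1/3): envelope 2 is available, opened with probability 1/9; weight (1/3)·(1/9) = 1/27.
If it is in envelope 2 (prior 1/3): the presenter opened envelope 2, so this case is ruled out; weight (1/3)·0 = 0.
If it is in envelope 3 (prior 1/3): only envelope 2 is available, probability 1; weight (1/3)·1 = 1/3.
The weights sum to 10/27.
So P(the cheque in envelope 3 | the presenter opened envelope 2) = (1/3) / (10/27) = 9/10.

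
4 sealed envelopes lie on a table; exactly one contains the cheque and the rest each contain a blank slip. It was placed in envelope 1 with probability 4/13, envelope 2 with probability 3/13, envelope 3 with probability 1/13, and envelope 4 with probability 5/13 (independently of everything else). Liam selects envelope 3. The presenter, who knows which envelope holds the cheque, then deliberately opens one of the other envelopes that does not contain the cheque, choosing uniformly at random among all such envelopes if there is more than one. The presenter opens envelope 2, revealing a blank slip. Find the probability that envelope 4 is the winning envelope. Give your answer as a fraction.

Condition on the true location of the cheque.
If it is in envelope 1 (prior 4/13): the presenter has 2 equally likely choices, so probability 1/2; weight (4/13)·(1/2) = 2/13.
If it is in envelope 2 (prior 3/13): the presenter opened envelope 2, so this case is ruled out; weight (3/13)·0 = 0.
If it is in envelope 3 (prior 1/13): the presenter has 3 equally likely choices, so probability 1/3; weight (1/13)·(1/3) = 1/39.
If it is in envelope 4 (prior 5/13): the presenter has 2 equally likely choices, so probability 1/2; weight (5/13)·(1/2) = 5/26.
The weights sum to 29/78.
So P(the cheque in envelope 4 | the presenter opened envelope 2) = (5/26) / (29/78) = 15/29.

15/29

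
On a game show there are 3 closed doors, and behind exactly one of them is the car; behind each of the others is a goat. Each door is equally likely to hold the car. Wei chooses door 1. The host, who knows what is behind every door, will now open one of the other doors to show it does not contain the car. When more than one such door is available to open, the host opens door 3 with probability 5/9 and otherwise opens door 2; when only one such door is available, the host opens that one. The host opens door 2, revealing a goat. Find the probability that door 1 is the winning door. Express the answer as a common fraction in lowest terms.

4/13

Condition on the true location of the car.
If it is behind door 1 (prior 1/3): door 3 is available but not opened, probability 4/9; weight (1/3)·(4/9) = 4/27.
If it is behind door 2 (prior 1/3): the host opened door 2, so this case is ruled out; weight (1/3)·0 = 0.
If it is behind door 3 (prior 1/3): only door 2 is available, probability 1; weight (1/3)·1 = 1/3.
The weights sum to 13/27.
So P(the car behind door 1 | the host opened door 2) = (4/27) / (13/27) = 4/13.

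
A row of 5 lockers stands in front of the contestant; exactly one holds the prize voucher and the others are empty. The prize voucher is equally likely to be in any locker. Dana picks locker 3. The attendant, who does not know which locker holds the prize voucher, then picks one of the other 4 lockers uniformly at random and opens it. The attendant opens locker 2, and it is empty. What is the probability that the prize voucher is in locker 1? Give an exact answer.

Consider each possible location of the prize voucher in turn.
If it is in any of lockers 1, 3, 4, and 5 (prior 1/5 each): the attendant picks locker 2 with probability 1/4 regardless, and it is not the prize; weight (1/5)·(1/4) = 1/20 each.
If it is in locker 2 (prior 1/5): the attendant opened locker 2, so this case is ruled out; weight (1/5)·0 = 0.
The weights sum to 1/5.
So P(the prize voucher in locker 1 | the attendant opened locker 2) = (1/20) / (1/5) = 1/4.

1/4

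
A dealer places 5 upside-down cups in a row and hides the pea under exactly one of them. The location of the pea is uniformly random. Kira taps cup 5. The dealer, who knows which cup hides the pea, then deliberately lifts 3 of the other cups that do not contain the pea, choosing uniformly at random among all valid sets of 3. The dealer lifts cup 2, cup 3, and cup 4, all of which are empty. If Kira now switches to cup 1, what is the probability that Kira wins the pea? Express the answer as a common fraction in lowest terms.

Apply Bayes' rule, conditioning on where the pea actually is.
If it is under cup 1 (prior 1/5): the dealer has no choice, probability 1; weight (1/5)·1 = 1/5.
If it is under any of cups 2, 3, and 4 (prior 1/5 each): that cup was opened and seen not to hold the prize — ruled out; weight (1/5)·0 = 0 each.
If it is under cup 5 (prior 1/5): the dealer has 4 equally likely choices, so probability 1/4; weight (1/5)·(1/4) = 1/20.
The weights sum to 1/4.
So P(the pea under cup 1 | the dealer opened cup 2, cup 3, and cup 4) = (1/5) / (1/4) = 4/5.

4/5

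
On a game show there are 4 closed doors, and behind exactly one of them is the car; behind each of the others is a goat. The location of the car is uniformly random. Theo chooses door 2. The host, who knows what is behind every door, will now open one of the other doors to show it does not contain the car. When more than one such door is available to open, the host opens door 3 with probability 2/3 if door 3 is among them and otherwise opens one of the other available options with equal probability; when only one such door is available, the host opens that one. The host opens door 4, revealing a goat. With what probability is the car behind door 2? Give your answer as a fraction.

1/6

Consider each possible location of the car in turn.
If it is behind door 1 (prior 1/4): door 3 is available but not opened, probability 1/3; weight (1/4)·(1/3) = 1/12.
If it is behind door 2 (prior 1/4): door 3 is available but not opened; door 4 gets probability (1 − 2/3)/2 = 1/6; weight (1/4)·(1/6) = 1/24.
If it is behind door 3 (prior 1/4): door 3 holds the prize so is unavailable; the host chooses uniformly among the 2 others, probability 1/2; weight (1/4)·(1/2) = 1/8.
If it is behind door 4 (prior 1/4): the host opened door 4, so this case is ruled out; weight (1/4)·0 = 0.
The weights sum to 1/4.
So P(the car behind door 2 | the host opened door 4) = (1/24) / (1/4) = 1/6.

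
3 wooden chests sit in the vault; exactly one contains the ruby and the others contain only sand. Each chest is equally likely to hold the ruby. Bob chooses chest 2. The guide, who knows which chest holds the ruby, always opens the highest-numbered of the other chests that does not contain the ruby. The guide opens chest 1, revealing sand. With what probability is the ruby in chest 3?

Condition on the true location of the ruby.
If it is in chest 1 (prior 1/3): the guide opened chest 1, so this case is ruled out; weight (1/3)·0 = 0.
If it is in chest 2 (prior 1/3): the guide would have opened chest 3 instead, probability 0; weight (1/3)·0 = 0.
If it is in chest 3 (prior 1/3): chest 1 is the highest-numbered option available, probability 1; weight (1/3)·1 = 1/3.
The weights sum to 1/3.
So P(the ruby in chest 3 | the guide opened chest 1) = (1/3) / (1/3) = 1.

1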